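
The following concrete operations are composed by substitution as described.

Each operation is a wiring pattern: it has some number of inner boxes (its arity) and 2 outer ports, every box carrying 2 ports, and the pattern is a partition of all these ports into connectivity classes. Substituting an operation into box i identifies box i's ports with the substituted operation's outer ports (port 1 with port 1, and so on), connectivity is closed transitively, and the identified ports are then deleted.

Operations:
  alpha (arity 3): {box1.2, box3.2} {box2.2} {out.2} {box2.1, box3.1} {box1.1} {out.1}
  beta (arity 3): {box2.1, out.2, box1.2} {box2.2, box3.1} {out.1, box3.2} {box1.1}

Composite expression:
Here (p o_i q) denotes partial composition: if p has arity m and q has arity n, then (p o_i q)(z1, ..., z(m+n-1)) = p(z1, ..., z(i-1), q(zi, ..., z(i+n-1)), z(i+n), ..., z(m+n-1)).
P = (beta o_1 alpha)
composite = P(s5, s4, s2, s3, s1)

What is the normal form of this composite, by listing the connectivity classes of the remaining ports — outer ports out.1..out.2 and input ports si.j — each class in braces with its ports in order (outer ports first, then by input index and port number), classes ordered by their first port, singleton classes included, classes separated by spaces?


{out.1, s1.2} {out.2, s3.1} {s1.1, s3.2} {s2.1, s4.1} {s2.2, s5.2} {s4.2} {s5.1}

Reachability decides: close wires over beta-identified ports.
alpha over (s5, s4, s2) gives {out.1} {out.2} {s2.1, s4.1} {s2.2, s5.2} {s4.2} {s5.1}, out.j being that stage's outer ports
beta over (s5, s4, s2, s3, s1) gives {out.1, s1.2} {out.2, s3.1} {s1.1, s3.2} {s2.1, s4.1} {s2.2, s5.2} {s4.2} {s5.1}, out.j being that stage's outer ports


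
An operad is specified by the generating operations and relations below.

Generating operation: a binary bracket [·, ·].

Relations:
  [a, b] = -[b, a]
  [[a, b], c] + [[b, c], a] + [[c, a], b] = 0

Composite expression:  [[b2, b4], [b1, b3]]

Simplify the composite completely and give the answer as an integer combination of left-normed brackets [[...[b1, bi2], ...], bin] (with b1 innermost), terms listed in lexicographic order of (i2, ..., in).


Left-normed coefficients sit on the b1-initial expansion words.
Composite bracket: [[b2, b4], [b1, b3]]
Applying ab - ba throughout gives 8 signed words (2^3 = 8).
Coefficients come from the b1-initial words:
  b1b3b2b4 appears with sign -1, giving the term -[[[b1, b3], b2], b4]
  b1b3b4b2 appears with sign +1, giving the term +[[[b1, b3], b4], b2]

-[[[b1, b3], b2], b4] + [[[b1, b3], b4], b2]


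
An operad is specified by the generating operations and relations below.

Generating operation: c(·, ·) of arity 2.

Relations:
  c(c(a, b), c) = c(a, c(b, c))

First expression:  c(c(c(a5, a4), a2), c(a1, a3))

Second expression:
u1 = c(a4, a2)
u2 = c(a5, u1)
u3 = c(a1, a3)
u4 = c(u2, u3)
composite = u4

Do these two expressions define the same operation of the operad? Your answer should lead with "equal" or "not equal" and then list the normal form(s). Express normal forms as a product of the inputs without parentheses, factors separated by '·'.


Reducing the first expression gives a5 · a4 · a2 · a1 · a3
Reducing the second expression gives a5 · a4 · a2 · a1 · a3
Identical normal forms: equal.

equal — both sides give a5 · a4 · a2 · a1 · a3


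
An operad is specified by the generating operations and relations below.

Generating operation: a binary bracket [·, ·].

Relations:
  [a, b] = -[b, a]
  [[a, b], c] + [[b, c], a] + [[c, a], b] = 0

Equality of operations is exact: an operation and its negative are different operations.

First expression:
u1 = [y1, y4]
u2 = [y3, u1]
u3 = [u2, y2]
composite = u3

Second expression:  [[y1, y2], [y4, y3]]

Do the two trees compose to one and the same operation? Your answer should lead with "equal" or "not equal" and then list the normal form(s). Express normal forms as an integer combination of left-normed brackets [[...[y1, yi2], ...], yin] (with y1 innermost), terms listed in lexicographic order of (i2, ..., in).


Normal form of the first expression: -[[[y1, y4], y3], y2]
Normal form of the second expression: -[[[y1, y2], y3], y4] + [[[y1, y2], y4], y3]
Distinct normal forms: not equal.

not equal; the first gives -[[[y1, y4], y3], y2] and the second -[[[y1, y2], y3], y4] + [[[y1, y2], y4], y3]


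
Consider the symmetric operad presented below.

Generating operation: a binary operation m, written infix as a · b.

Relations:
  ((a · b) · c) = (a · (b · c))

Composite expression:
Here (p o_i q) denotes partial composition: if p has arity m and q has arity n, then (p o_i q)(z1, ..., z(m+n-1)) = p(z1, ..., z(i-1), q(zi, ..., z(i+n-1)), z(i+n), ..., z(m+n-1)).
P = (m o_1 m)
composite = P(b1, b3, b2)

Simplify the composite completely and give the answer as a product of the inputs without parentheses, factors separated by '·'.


b1 · b3 · b2


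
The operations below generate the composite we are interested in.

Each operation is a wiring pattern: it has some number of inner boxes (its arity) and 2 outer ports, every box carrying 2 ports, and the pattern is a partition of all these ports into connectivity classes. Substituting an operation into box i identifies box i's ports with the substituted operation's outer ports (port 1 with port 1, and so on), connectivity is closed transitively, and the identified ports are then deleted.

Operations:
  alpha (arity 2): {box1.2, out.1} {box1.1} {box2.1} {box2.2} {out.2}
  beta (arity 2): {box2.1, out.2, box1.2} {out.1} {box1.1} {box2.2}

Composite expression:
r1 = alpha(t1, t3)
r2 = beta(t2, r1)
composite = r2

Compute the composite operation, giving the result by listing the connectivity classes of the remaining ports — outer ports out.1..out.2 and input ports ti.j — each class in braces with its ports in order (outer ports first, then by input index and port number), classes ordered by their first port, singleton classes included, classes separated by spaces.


{out.1} {out.2, t1.2, t2.2} {t1.1} {t2.1} {t3.1} {t3.2}

Connectivity passes through glued beta-boundaries; trace each wire chain.
alpha over (t1, t3) gives {out.1, t1.2} {out.2} {t1.1} {t3.1} {t3.2}, out.j being that stage's outer ports
beta over (t2, t1, t3) gives {out.1} {out.2, t1.2, t2.2} {t1.1} {t2.1} {t3.1} {t3.2}, out.j being that stage's outer ports


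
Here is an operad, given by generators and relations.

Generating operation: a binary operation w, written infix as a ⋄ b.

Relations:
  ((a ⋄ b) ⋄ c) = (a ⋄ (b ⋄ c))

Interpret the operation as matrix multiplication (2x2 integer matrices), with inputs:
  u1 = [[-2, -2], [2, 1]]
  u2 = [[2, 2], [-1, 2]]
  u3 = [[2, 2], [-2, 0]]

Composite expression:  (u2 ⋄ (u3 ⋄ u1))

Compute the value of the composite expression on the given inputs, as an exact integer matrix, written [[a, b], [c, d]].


[[8, 4], [8, 10]]

(u3 ⋄ u1) = [[0, -2], [4, 4]]
(u2 ⋄ (u3 ⋄ u1)) = [[8, 4], [8, 10]]


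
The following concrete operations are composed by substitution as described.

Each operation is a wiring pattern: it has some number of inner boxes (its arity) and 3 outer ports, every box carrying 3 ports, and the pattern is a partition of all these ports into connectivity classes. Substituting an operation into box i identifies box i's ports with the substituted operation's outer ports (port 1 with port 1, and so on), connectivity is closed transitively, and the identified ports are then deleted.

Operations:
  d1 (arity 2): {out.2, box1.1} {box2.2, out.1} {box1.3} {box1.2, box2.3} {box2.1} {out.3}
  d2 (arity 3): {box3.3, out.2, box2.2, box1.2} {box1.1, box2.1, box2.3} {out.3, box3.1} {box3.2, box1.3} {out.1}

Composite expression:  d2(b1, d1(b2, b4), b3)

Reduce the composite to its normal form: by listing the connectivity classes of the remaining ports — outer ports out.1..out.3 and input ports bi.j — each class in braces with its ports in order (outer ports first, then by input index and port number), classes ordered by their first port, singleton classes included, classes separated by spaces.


Treat the ports identified at d2 as solder joints: merge, then drop.
d1 over (b2, b4) gives {out.1, b4.2} {out.2, b2.1} {out.3} {b2.2, b4.3} {b2.3} {b4.1}, out.j being that stage's outer ports
d2 over (b1, b2, b4, b3) gives {out.1} {out.2, b1.2, b2.1, b3.3} {out.3, b3.1} {b1.1, b4.2} {b1.3, b3.2} {b2.2, b4.3} {b2.3} {b4.1}, out.j being that stage's outer ports

{out.1} {out.2, b1.2, b2.1, b3.3} {out.3, b3.1} {b1.1, b4.2} {b1.3, b3.2} {b2.2, b4.3} {b2.3} {b4.1}


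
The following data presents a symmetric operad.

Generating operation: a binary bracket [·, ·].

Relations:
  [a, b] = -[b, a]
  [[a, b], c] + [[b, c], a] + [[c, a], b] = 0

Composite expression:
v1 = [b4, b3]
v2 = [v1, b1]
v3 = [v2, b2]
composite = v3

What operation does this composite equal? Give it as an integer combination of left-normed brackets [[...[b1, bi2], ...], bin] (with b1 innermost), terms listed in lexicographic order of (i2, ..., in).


In the tensor algebra, words opening b1 carry the b1-anchored form.
Composite bracket: [[[b4, b3], b1], b2]
The bracket unfolds into 8 signed words via [a, b] = ab - ba (2^3 = 8).
Only words starting with b1 matter:
  sign of b1b3b4b2 is +1, so it contributes +[[[b1, b3], b4], b2]
  sign of b1b4b3b2 is -1, so it contributes -[[[b1, b4], b3], b2]

[[[b1, b3], b4], b2] - [[[b1, b4], b3], b2]


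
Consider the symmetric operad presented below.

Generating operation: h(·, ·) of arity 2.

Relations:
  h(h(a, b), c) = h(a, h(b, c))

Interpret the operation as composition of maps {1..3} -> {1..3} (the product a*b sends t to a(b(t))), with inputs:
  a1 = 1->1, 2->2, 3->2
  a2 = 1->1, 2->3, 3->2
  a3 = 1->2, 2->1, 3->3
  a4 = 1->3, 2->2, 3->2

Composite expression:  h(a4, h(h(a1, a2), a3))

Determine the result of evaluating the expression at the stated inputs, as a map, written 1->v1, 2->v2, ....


h(a1, a2) = 1->1, 2->2, 3->2
h(h(a1, a2), a3) = 1->2, 2->1, 3->2
h(a4, h(h(a1, a2), a3)) = 1->2, 2->3, 3->2

1->2, 2->3, 3->2


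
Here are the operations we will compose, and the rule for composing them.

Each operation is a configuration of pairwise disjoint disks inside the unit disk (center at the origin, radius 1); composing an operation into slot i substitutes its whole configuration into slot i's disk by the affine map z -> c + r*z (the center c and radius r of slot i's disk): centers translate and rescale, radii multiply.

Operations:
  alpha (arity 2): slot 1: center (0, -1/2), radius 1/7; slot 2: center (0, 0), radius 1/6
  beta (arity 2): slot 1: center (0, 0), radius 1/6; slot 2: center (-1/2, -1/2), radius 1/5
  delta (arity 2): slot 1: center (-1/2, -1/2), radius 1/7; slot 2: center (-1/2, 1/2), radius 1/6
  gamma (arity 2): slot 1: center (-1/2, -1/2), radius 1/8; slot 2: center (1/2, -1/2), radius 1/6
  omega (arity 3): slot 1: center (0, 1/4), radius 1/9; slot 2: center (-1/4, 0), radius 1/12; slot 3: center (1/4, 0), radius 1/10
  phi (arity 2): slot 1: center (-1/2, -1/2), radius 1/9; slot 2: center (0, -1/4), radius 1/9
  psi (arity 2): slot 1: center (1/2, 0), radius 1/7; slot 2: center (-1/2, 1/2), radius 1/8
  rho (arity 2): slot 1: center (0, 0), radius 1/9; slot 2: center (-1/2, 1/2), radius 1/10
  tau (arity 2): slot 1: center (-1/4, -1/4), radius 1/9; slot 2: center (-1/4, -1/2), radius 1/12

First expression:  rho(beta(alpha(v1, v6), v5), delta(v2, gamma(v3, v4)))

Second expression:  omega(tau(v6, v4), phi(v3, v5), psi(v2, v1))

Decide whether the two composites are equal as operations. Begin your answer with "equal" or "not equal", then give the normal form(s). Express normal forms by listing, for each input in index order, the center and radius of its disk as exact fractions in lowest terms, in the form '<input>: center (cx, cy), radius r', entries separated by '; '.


Reducing the first expression gives v1: center (0, -1/108), radius 1/378; v2: center (-11/20, 9/20), radius 1/70; v3: center (-67/120, 13/24), radius 1/480; v4: center (-13/24, 13/24), radius 1/360; v5: center (-1/18, -1/18), radius 1/45; v6: center (0, 0), radius 1/324
Reducing the second expression gives v1: center (1/5, 1/20), radius 1/80; v2: center (3/10, 0), radius 1/70; v3: center (-7/24, -1/24), radius 1/108; v4: center (-1/36, 7/36), radius 1/108; v5: center (-1/4, -1/48), radius 1/108; v6: center (-1/36, 2/9), radius 1/81
They disagree, so not equal.

not equal; first: v1: center (0, -1/108), radius 1/378; v2: center (-11/20, 9/20), radius 1/70; v3: center (-67/120, 13/24), radius 1/480; v4: center (-13/24, 13/24), radius 1/360; v5: center (-1/18, -1/18), radius 1/45; v6: center (0, 0), radius 1/324; second: v1: center (1/5, 1/20), radius 1/80; v2: center (3/10, 0), radius 1/70; v3: center (-7/24, -1/24), radius 1/108; v4: center (-1/36, 7/36), radius 1/108; v5: center (-1/4, -1/48), radius 1/108; v6: center (-1/36, 2/9), radius 1/81


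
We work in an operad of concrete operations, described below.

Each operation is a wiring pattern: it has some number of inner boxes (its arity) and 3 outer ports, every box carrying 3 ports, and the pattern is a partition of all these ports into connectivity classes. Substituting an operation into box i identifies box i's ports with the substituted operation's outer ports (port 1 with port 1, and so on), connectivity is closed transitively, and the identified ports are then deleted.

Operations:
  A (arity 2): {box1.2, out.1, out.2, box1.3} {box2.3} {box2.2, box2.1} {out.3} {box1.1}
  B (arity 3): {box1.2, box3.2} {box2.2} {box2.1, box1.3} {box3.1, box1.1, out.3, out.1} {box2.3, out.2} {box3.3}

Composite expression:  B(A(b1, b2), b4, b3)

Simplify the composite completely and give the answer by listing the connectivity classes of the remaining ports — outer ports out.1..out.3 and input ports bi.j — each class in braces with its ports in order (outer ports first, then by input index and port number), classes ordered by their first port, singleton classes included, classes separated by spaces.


{out.1, out.3, b1.2, b1.3, b3.1, b3.2} {out.2, b4.3} {b1.1} {b2.1, b2.2} {b2.3} {b3.3} {b4.1} {b4.2}

After gluing at B, chains via deleted ports link the b-ports.
composing A on (b1, b2), with out.j its own outer ports: {out.1, out.2, b1.2, b1.3} {out.3} {b1.1} {b2.1, b2.2} {b2.3}
composing B on (b1, b2, b4, b3), with out.j its own outer ports: {out.1, out.3, b1.2, b1.3, b3.1, b3.2} {out.2, b4.3} {b1.1} {b2.1, b2.2} {b2.3} {b3.3} {b4.1} {b4.2}


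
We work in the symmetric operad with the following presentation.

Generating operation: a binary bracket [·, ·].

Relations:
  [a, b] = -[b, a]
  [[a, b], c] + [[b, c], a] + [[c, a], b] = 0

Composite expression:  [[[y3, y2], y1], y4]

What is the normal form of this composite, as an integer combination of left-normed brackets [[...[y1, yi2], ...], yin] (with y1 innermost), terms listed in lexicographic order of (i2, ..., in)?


[[[y1, y2], y3], y4] - [[[y1, y3], y2], y4]

A multilinear Lie element is pinned by y1-initial words (y1 innermost).
Composite bracket: [[[y3, y2], y1], y4]
Expanding via [a, b] = ab - ba: 8 signed words (2^3 = 8).
The y1-initial words carry the normal form:
  the word y1y2y3y4 carries sign +1 and contributes +[[[y1, y2], y3], y4]
  the word y1y3y2y4 carries sign -1 and contributes -[[[y1, y3], y2], y4]


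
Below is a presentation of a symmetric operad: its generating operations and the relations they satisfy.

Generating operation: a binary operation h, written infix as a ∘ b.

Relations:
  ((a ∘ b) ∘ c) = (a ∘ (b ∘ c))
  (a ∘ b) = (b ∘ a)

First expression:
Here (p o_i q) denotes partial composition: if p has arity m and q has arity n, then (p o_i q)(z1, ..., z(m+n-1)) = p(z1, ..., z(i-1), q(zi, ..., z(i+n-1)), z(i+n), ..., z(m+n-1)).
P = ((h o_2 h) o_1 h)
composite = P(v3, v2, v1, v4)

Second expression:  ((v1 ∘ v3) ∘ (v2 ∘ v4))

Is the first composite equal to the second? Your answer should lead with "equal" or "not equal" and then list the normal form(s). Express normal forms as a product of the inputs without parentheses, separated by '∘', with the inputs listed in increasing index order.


equal: each reduces to v1 ∘ v2 ∘ v3 ∘ v4


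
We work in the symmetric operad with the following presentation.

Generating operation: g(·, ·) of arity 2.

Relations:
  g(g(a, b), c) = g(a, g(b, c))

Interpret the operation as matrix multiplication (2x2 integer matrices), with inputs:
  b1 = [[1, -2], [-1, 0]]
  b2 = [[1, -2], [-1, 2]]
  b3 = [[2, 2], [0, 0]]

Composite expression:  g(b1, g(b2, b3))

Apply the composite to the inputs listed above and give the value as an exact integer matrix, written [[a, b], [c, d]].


g(b2, b3) = [[2, 2], [-2, -2]]
g(b1, g(b2, b3)) = [[6, 6], [-2, -2]]

[[6, 6], [-2, -2]]


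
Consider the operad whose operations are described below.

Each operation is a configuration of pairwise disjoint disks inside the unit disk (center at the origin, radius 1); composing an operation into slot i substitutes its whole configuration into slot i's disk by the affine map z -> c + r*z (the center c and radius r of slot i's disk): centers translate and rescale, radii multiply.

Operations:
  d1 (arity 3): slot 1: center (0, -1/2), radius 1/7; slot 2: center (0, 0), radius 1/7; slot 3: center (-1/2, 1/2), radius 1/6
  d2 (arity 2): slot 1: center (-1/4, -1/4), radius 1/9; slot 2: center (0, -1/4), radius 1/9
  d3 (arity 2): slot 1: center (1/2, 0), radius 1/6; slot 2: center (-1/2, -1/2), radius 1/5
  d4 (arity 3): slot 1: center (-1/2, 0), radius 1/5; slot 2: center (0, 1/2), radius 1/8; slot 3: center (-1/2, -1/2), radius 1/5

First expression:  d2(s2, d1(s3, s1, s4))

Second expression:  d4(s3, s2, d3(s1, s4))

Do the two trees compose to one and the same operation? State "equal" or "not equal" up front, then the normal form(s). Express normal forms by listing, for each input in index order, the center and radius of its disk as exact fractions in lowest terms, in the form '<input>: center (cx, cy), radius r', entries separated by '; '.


not equal: they reduce to s1: center (0, -1/4), radius 1/63; s2: center (-1/4, -1/4), radius 1/9; s3: center (0, -11/36), radius 1/63; s4: center (-1/18, -7/36), radius 1/54 and s1: center (-2/5, -1/2), radius 1/30; s2: center (0, 1/2), radius 1/8; s3: center (-1/2, 0), radius 1/5; s4: center (-3/5, -3/5), radius 1/25


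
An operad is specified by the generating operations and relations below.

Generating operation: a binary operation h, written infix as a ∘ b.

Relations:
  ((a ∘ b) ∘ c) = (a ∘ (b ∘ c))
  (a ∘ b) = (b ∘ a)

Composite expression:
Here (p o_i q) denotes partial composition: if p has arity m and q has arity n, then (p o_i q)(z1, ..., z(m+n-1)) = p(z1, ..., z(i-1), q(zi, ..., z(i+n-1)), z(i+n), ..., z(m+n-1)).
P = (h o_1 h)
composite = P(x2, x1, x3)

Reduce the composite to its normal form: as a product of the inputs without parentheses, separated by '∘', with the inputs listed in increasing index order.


x1 ∘ x2 ∘ x3

Reordering under h is free, so list the x-inputs canonically.
(x2 ∘ x1) spells out as x2 ∘ x1
((x2 ∘ x1) ∘ x3) spells out as x2 ∘ x1 ∘ x3
putting the inputs in ascending order: x1 ∘ x2 ∘ x3


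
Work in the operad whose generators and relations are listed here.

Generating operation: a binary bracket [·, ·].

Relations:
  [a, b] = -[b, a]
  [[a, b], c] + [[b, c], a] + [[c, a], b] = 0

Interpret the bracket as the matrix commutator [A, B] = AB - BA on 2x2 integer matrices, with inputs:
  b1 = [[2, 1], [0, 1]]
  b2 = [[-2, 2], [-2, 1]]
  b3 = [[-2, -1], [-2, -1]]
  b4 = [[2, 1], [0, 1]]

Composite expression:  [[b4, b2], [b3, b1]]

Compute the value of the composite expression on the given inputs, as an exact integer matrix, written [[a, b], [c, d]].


[[-10, -20], [0, 10]]

[b4, b2] = [[-2, 5], [2, 2]]
[b3, b1] = [[2, 0], [-2, -2]]
[[b4, b2], [b3, b1]] = [[-10, -20], [0, 10]]


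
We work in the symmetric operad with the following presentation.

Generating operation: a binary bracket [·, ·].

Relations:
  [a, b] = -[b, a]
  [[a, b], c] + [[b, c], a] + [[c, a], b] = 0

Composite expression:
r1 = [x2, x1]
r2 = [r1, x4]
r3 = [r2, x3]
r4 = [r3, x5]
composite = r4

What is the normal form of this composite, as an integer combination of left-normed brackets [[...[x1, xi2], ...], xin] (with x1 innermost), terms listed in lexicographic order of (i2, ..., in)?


-[[[[x1, x2], x4], x3], x5]

A multilinear Lie element is pinned by x1-initial words (x1 innermost).
Composite bracket: [[[[x2, x1], x4], x3], x5]
Under [a, b] = ab - ba we get 16 signed associative words (2^4 = 16).
Only words starting with x1 matter:
  x1x2x4x3x5 appears with sign -1, giving the term -[[[[x1, x2], x4], x3], x5]


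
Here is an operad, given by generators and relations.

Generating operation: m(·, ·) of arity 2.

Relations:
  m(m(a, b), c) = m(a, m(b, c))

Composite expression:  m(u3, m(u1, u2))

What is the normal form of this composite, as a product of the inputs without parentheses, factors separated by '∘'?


u3 ∘ u1 ∘ u2

All parenthesizations of m agree; list the u-inputs left to right.
m(u1, u2) reduces to u1 ∘ u2
m(u3, m(u1, u2)) reduces to u3 ∘ u1 ∘ u2


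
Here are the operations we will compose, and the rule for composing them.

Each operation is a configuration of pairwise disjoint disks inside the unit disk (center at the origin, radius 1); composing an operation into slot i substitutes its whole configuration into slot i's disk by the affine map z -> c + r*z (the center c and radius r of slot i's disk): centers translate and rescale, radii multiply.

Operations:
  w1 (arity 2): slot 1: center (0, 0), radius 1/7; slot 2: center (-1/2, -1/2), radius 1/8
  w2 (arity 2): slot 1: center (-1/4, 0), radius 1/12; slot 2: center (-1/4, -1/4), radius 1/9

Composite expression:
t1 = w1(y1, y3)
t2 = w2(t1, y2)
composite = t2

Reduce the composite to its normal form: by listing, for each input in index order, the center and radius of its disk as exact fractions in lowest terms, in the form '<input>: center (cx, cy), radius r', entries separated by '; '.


y1: center (-1/4, 0), radius 1/84; y2: center (-1/4, -1/4), radius 1/9; y3: center (-7/24, -1/24), radius 1/96

Only the slot chain above each y matters under w2; compose those maps.
input y1: applying the 2 nested substitutions gives center (-1/4, 0), radius 1/84
input y3: applying the 2 nested substitutions gives center (-7/24, -1/24), radius 1/96
input y2: applying the 1 nested substitution gives center (-1/4, -1/4), radius 1/9


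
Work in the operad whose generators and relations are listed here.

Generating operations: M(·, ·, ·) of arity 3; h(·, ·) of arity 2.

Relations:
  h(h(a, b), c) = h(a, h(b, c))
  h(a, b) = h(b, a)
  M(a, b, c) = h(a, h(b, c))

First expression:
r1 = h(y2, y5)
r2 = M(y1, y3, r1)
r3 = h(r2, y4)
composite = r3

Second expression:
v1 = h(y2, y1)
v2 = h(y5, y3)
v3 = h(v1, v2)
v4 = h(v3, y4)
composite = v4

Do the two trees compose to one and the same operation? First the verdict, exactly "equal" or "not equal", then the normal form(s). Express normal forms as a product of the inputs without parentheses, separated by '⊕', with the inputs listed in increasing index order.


equal; the common form is y1 ⊕ y2 ⊕ y3 ⊕ y4 ⊕ y5

In normal form, the first expression is y1 ⊕ y2 ⊕ y3 ⊕ y4 ⊕ y5
In normal form, the second expression is y1 ⊕ y2 ⊕ y3 ⊕ y4 ⊕ y5
Identical normal forms: equal.


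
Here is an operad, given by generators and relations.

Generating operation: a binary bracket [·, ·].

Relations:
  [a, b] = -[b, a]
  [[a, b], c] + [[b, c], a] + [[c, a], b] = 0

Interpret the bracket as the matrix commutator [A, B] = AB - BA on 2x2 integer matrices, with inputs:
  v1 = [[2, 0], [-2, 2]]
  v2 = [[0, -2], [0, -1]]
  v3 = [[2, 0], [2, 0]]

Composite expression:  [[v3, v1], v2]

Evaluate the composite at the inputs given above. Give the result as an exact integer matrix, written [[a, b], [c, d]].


[[8, 0], [4, -8]]

[v3, v1] = [[0, 0], [4, 0]]
[[v3, v1], v2] = [[8, 0], [4, -8]]


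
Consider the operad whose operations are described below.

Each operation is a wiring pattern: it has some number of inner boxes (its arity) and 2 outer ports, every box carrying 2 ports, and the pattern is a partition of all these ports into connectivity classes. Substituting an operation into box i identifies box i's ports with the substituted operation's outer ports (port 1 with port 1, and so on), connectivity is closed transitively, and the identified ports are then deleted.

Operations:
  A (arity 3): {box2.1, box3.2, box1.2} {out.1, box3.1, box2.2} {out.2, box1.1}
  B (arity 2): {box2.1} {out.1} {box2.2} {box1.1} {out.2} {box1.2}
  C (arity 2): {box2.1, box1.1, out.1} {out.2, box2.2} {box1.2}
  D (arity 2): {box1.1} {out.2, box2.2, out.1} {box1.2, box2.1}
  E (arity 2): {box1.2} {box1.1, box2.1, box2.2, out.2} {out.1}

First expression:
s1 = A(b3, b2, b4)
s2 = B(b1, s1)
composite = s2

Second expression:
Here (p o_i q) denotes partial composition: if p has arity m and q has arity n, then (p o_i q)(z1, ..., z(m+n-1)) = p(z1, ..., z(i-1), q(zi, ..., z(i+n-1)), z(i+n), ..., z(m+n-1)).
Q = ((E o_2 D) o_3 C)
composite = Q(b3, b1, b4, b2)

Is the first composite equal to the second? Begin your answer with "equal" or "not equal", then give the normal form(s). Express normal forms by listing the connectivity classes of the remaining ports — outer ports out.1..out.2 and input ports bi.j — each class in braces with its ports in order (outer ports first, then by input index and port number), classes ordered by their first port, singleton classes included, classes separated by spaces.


The first expression, normalized: {out.1} {out.2} {b1.1} {b1.2} {b2.1, b3.2, b4.2} {b2.2, b4.1} {b3.1}
The second expression, normalized: {out.1} {out.2, b2.2, b3.1} {b1.1} {b1.2, b2.1, b4.1} {b3.2} {b4.2}
They disagree, so not equal.

not equal; the first gives {out.1} {out.2} {b1.1} {b1.2} {b2.1, b3.2, b4.2} {b2.2, b4.1} {b3.1} and the second {out.1} {out.2, b2.2, b3.1} {b1.1} {b1.2, b2.1, b4.1} {b3.2} {b4.2}


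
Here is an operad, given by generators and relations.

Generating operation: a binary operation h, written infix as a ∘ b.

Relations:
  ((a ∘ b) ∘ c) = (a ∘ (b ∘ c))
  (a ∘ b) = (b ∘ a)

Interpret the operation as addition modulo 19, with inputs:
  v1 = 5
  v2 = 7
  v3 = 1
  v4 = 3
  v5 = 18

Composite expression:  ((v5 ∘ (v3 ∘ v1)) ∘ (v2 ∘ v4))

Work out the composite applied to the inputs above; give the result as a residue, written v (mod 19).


(v3 ∘ v1) = 6
(v5 ∘ (v3 ∘ v1)) = 5
(v2 ∘ v4) = 10
((v5 ∘ (v3 ∘ v1)) ∘ (v2 ∘ v4)) = 15

15 (mod 19)


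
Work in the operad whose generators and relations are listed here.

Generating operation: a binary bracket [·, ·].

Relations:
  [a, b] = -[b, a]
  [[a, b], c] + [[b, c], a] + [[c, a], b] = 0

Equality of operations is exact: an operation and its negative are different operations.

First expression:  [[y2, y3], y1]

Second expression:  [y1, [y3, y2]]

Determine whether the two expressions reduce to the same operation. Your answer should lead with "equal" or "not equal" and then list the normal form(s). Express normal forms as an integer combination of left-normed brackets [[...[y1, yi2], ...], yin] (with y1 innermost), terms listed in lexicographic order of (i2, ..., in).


equal — both sides give -[[y1, y2], y3] + [[y1, y3], y2]


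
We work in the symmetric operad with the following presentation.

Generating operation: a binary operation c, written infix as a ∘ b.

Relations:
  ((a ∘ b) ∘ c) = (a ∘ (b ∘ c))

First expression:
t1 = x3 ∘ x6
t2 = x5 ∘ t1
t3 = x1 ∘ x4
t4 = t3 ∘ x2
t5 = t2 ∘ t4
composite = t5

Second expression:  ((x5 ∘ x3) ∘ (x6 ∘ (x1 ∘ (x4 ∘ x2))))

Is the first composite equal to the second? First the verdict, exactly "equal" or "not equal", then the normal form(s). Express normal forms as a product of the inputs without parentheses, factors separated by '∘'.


equal; both compose to x5 ∘ x3 ∘ x6 ∘ x1 ∘ x4 ∘ x2

The first composite normalizes to x5 ∘ x3 ∘ x6 ∘ x1 ∘ x4 ∘ x2
The second composite normalizes to x5 ∘ x3 ∘ x6 ∘ x1 ∘ x4 ∘ x2
The forms coincide; equal.


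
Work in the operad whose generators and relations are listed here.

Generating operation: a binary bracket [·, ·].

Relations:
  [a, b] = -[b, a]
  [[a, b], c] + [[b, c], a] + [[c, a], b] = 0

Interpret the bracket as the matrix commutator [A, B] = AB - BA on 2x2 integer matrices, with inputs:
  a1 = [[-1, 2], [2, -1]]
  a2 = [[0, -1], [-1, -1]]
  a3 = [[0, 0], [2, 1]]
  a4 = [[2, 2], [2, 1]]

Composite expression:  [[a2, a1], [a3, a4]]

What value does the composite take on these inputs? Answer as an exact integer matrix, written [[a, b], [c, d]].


[[4, 16], [16, -4]]

[a2, a1] = [[0, 2], [-2, 0]]
[a3, a4] = [[-4, -2], [4, 4]]
[[a2, a1], [a3, a4]] = [[4, 16], [16, -4]]


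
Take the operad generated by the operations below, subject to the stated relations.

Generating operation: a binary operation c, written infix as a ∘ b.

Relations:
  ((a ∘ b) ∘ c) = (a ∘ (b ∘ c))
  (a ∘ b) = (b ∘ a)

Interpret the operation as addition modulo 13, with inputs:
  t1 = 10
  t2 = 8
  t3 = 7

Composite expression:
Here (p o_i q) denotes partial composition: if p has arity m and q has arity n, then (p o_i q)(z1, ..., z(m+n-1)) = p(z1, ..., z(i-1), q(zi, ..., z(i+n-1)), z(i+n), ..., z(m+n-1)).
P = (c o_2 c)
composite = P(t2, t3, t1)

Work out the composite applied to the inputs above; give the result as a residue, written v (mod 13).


12 (mod 13)

(t3 ∘ t1) = 4
(t2 ∘ (t3 ∘ t1)) = 12


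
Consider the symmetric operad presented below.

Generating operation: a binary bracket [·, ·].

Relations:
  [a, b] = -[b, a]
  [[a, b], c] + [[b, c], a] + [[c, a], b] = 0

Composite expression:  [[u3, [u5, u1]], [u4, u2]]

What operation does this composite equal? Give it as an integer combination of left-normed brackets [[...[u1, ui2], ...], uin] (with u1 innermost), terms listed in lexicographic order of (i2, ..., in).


-[[[[u1, u5], u3], u2], u4] + [[[[u1, u5], u3], u4], u2]

A multilinear Lie element is pinned by u1-initial words (u1 innermost).
Composite bracket: [[u3, [u5, u1]], [u4, u2]]
Each bracket splits as ab - ba, giving 16 signed words (2^4 = 16).
The u1-initial words carry the normal form:
  the word u1u5u3u2u4 carries sign -1 and contributes -[[[[u1, u5], u3], u2], u4]
  the word u1u5u3u4u2 carries sign +1 and contributes +[[[[u1, u5], u3], u4], u2]


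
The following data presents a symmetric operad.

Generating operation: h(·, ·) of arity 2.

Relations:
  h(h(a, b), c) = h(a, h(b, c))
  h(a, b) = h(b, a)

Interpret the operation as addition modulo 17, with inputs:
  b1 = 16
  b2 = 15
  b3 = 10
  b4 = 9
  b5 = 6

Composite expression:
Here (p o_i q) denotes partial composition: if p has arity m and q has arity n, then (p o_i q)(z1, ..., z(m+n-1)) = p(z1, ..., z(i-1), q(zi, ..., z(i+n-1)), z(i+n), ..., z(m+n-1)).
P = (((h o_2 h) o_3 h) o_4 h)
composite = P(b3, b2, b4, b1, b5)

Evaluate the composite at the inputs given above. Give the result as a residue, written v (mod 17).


5 (mod 17)

h(b1, b5) = 5
h(b4, h(b1, b5)) = 14
h(b2, h(b4, h(b1, b5))) = 12
h(b3, h(b2, h(b4, h(b1, b5)))) = 5


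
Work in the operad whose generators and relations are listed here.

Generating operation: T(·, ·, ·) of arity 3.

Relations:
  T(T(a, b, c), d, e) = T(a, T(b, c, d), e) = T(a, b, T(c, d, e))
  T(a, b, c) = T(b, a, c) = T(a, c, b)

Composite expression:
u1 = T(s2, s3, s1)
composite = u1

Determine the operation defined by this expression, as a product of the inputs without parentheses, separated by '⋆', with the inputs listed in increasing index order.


With T associative and commutative, the s-input set is all that matters.
T(s2, s3, s1) unparenthesizes to s2 ⋆ s3 ⋆ s1
sorting the factors by input index: s1 ⋆ s2 ⋆ s3

s1 ⋆ s2 ⋆ s3


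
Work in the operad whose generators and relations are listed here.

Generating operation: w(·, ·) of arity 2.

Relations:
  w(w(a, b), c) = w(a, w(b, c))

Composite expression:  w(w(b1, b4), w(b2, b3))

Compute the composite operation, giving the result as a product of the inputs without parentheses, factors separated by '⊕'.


b1 ⊕ b4 ⊕ b2 ⊕ b3

All parenthesizations of w agree; list the b-inputs left to right.
w(b1, b4) reduces to b1 ⊕ b4
w(b2, b3) reduces to b2 ⊕ b3
w(w(b1, b4), w(b2, b3)) reduces to b1 ⊕ b4 ⊕ b2 ⊕ b3


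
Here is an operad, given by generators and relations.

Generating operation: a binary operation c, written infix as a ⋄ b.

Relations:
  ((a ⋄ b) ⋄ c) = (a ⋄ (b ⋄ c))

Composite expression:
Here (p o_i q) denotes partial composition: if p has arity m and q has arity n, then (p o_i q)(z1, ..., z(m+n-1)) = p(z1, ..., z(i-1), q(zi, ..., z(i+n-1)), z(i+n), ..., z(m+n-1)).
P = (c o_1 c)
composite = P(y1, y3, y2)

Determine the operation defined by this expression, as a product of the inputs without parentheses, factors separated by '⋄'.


y1 ⋄ y3 ⋄ y2

Associativity of c dissolves the nesting; only the y-input order survives.
(y1 ⋄ y3) linearizes to y1 ⋄ y3
((y1 ⋄ y3) ⋄ y2) linearizes to y1 ⋄ y3 ⋄ y2


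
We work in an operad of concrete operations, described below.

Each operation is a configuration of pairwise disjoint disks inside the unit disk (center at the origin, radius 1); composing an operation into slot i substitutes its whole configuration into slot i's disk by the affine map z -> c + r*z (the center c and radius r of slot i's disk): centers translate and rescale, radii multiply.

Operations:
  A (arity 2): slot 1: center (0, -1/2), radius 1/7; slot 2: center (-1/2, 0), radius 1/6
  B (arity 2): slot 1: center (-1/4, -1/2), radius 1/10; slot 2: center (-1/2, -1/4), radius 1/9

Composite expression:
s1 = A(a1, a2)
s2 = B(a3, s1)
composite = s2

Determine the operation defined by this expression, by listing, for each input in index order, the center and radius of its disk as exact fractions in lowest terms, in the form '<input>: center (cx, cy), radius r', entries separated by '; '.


a1: center (-1/2, -11/36), radius 1/63; a2: center (-5/9, -1/4), radius 1/54; a3: center (-1/4, -1/2), radius 1/10

Affine substitution under B: radii multiply and a-centers shift.
tracing a3 down its 1-map path: center (-1/4, -1/2), radius 1/10
tracing a1 down its 2-map path: center (-1/2, -11/36), radius 1/63
tracing a2 down its 2-map path: center (-5/9, -1/4), radius 1/54


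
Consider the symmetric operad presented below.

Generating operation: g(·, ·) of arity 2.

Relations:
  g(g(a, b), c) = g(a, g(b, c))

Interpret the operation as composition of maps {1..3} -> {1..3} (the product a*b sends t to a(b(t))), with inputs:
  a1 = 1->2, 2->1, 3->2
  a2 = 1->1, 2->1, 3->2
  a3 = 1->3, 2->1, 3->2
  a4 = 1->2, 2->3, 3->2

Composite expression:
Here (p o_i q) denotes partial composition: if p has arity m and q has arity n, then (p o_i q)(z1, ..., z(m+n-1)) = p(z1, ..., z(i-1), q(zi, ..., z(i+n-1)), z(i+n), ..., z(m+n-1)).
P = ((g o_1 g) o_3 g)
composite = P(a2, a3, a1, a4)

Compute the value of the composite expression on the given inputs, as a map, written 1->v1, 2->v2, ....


1->2, 2->1, 3->2

g(a2, a3) = 1->2, 2->1, 3->1
g(a1, a4) = 1->1, 2->2, 3->1
g(g(a2, a3), g(a1, a4)) = 1->2, 2->1, 3->2


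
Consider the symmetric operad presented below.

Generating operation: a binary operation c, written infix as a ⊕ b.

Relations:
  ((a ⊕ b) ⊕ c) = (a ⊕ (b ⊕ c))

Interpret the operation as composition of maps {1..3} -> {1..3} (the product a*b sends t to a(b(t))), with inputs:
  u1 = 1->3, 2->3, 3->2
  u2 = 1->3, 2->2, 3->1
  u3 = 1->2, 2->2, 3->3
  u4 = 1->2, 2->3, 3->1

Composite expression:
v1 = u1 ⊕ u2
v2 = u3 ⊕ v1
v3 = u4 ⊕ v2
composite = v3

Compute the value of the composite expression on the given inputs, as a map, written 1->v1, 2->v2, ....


(u1 ⊕ u2) = 1->2, 2->3, 3->3
(u3 ⊕ (u1 ⊕ u2)) = 1->2, 2->3, 3->3
(u4 ⊕ (u3 ⊕ (u1 ⊕ u2))) = 1->3, 2->1, 3->1

1->3, 2->1, 3->1


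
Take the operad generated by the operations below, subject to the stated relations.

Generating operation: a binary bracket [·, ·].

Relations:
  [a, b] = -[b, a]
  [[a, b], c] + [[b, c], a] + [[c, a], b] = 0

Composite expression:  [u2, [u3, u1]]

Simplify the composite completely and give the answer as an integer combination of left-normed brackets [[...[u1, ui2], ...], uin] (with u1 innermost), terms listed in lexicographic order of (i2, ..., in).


Skip Jacobi rewriting: expand, keep u1-initial words, read off terms.
Composite bracket: [u2, [u3, u1]]
Under [a, b] = ab - ba we get 4 signed associative words (2^2 = 4).
Collect the words opening with u1:
  the word u1u3u2 carries sign +1 and contributes +[[u1, u3], u2]

[[u1, u3], u2]


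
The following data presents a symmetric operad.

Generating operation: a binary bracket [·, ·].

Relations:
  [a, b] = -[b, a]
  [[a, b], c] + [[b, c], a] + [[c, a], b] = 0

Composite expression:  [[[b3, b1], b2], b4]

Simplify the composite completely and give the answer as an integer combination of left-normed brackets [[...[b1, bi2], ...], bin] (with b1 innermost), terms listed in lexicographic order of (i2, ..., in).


-[[[b1, b3], b2], b4]


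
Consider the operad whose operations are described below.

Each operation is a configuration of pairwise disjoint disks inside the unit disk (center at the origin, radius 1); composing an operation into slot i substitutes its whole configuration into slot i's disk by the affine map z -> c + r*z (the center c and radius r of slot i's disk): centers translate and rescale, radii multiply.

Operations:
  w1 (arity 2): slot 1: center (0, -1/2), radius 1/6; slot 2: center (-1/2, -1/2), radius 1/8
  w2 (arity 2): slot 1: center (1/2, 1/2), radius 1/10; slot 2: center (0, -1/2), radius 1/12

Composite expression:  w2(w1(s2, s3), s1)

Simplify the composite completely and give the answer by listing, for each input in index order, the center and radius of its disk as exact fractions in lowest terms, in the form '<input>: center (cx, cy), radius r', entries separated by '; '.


Follow each s-input down from w2: c' goes to c + r*c', radius to r*r'.
input s2: composing its 2 substitution steps yields center (1/2, 9/20), radius 1/60
input s3: composing its 2 substitution steps yields center (9/20, 9/20), radius 1/80
input s1: composing its 1 substitution step yields center (0, -1/2), radius 1/12

s1: center (0, -1/2), radius 1/12; s2: center (1/2, 9/20), radius 1/60; s3: center (9/20, 9/20), radius 1/80


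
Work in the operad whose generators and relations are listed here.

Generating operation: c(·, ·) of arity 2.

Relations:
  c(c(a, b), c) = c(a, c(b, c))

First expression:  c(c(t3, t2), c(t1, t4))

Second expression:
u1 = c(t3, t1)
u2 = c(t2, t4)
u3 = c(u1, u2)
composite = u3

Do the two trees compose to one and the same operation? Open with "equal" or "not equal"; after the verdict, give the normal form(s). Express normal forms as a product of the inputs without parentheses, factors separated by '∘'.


not equal; first: t3 ∘ t2 ∘ t1 ∘ t4; second: t3 ∘ t1 ∘ t2 ∘ t4

The first composite normalizes to t3 ∘ t2 ∘ t1 ∘ t4
The second composite normalizes to t3 ∘ t1 ∘ t2 ∘ t4
The forms do not match — not equal.


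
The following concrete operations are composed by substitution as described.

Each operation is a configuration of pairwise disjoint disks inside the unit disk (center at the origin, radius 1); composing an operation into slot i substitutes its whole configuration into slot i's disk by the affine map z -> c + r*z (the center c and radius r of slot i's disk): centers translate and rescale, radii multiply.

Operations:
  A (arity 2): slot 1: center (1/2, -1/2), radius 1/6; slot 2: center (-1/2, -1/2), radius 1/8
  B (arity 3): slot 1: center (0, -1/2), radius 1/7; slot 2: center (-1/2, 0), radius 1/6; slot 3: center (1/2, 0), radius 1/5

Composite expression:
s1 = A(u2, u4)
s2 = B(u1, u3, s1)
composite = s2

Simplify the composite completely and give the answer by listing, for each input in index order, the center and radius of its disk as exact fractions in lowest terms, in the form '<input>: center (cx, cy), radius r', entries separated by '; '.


u1: center (0, -1/2), radius 1/7; u2: center (3/5, -1/10), radius 1/30; u3: center (-1/2, 0), radius 1/6; u4: center (2/5, -1/10), radius 1/40

Each u-disk chains the slot maps above it in B; radii multiply.
input u1: applying the 1 nested substitution gives center (0, -1/2), radius 1/7
input u3: applying the 1 nested substitution gives center (-1/2, 0), radius 1/6
input u2: applying the 2 nested substitutions gives center (3/5, -1/10), radius 1/30
input u4: applying the 2 nested substitutions gives center (2/5, -1/10), radius 1/40
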